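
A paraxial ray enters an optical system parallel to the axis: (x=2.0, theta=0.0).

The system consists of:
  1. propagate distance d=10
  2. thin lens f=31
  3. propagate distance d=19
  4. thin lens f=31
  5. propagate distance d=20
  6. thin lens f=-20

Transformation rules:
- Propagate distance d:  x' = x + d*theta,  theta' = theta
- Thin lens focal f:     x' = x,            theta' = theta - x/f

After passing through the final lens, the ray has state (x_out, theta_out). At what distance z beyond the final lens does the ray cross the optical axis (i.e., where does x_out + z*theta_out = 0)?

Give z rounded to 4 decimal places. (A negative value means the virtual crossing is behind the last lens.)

Initial: x=2.0000 theta=0.0000
After 1 (propagate distance d=10): x=2.0000 theta=0.0000
After 2 (thin lens f=31): x=2.0000 theta=-2/31 (≈-0.0645)
After 3 (propagate distance d=19): x=24/31 (≈0.7742) theta=-2/31 (≈-0.0645)
After 4 (thin lens f=31): x=24/31 (≈0.7742) theta=-86/961 (≈-0.0895)
After 5 (propagate distance d=20): x=-976/961 (≈-1.0156) theta=-86/961 (≈-0.0895)
After 6 (thin lens f=-20): x=-976/961 (≈-1.0156) theta=-674/4805 (≈-0.1403)
z_focus = -x_out/theta_out = -(-976/961)/(-674/4805) = -2440/337 ≈ -7.2404
Rounded to 4 decimal places: z = -7.2404

Answer: -7.2404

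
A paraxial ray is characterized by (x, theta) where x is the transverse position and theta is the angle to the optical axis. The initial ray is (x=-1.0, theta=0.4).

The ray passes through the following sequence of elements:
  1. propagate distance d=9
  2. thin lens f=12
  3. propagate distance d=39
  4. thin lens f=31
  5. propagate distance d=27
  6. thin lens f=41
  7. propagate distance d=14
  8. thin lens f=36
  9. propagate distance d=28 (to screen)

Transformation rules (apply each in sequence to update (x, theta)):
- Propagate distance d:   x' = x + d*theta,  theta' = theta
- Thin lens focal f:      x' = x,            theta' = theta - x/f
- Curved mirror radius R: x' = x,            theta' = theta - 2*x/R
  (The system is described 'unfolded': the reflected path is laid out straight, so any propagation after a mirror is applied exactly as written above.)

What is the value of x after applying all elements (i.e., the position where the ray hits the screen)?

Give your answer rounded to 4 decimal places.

Initial: x=-1.0000 theta=0.4000
After 1 (propagate distance d=9): x=2.6000 theta=0.4000
After 2 (thin lens f=12): x=2.6000 theta=11/60 (≈0.1833)
After 3 (propagate distance d=39): x=9.7500 theta=11/60 (≈0.1833)
After 4 (thin lens f=31): x=9.7500 theta=-61/465 (≈-0.1312)
After 5 (propagate distance d=27): x=3849/620 (≈6.2081) theta=-61/465 (≈-0.1312)
After 6 (thin lens f=41): x=3849/620 (≈6.2081) theta=-21551/76260 (≈-0.2826)
After 7 (propagate distance d=14): x=171713/76260 (≈2.2517) theta=-21551/76260 (≈-0.2826)
After 8 (thin lens f=36): x=171713/76260 (≈2.2517) theta=-947549/2745360 (≈-0.3451)
After 9 (propagate distance d=28 (to screen)): x=-2543713/343170 (≈-7.4124) theta=-947549/2745360 (≈-0.3451)
Rounded to 4 decimal places: x = -7.4124

Answer: -7.4124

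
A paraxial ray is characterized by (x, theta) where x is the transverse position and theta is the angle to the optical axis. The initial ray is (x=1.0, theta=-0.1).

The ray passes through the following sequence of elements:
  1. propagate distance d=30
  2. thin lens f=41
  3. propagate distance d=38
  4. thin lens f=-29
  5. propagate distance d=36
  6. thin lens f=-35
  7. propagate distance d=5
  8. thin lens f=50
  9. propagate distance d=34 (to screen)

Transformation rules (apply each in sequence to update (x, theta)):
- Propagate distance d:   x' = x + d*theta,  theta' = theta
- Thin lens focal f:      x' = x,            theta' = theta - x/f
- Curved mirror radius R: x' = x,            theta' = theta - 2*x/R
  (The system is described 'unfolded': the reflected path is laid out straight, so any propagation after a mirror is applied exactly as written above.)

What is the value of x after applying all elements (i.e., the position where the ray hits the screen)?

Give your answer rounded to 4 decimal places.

Answer: -20.9608

Derivation:
Initial: x=1.0000 theta=-0.1000
After 1 (propagate distance d=30): x=-2.0000 theta=-0.1000
After 2 (thin lens f=41): x=-2.0000 theta=-21/410 (≈-0.0512)
After 3 (propagate distance d=38): x=-809/205 (≈-3.9463) theta=-21/410 (≈-0.0512)
After 4 (thin lens f=-29): x=-809/205 (≈-3.9463) theta=-2227/11890 (≈-0.1873)
After 5 (propagate distance d=36): x=-63547/5945 (≈-10.6892) theta=-2227/11890 (≈-0.1873)
After 6 (thin lens f=-35): x=-63547/5945 (≈-10.6892) theta=-205039/416150 (≈-0.4927)
After 7 (propagate distance d=5): x=-1094697/83230 (≈-13.1527) theta=-205039/416150 (≈-0.4927)
After 8 (thin lens f=50): x=-1094697/83230 (≈-13.1527) theta=-955693/4161500 (≈-0.2297)
After 9 (propagate distance d=34 (to screen)): x=-21807103/1040375 (≈-20.9608) theta=-955693/4161500 (≈-0.2297)
Rounded to 4 decimal places: x = -20.9608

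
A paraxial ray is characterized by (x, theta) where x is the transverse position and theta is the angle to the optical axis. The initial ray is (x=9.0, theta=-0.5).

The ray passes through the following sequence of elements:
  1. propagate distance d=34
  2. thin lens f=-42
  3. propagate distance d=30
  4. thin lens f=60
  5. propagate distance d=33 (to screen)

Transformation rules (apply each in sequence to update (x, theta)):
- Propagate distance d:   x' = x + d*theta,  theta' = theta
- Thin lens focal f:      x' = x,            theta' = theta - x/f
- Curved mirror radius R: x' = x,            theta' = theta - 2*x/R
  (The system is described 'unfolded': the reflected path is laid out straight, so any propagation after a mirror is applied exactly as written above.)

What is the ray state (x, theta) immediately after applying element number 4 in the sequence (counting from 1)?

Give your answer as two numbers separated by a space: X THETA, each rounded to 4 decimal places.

Answer: -28.7143 -0.2119

Derivation:
Initial: x=9.0000 theta=-0.5000
After 1 (propagate distance d=34): x=-8.0000 theta=-0.5000
After 2 (thin lens f=-42): x=-8.0000 theta=-29/42 (≈-0.6905)
After 3 (propagate distance d=30): x=-201/7 (≈-28.7143) theta=-29/42 (≈-0.6905)
After 4 (thin lens f=60): x=-201/7 (≈-28.7143) theta=-89/420 (≈-0.2119)
Rounded to 4 decimal places: x = -28.7143, theta = -0.2119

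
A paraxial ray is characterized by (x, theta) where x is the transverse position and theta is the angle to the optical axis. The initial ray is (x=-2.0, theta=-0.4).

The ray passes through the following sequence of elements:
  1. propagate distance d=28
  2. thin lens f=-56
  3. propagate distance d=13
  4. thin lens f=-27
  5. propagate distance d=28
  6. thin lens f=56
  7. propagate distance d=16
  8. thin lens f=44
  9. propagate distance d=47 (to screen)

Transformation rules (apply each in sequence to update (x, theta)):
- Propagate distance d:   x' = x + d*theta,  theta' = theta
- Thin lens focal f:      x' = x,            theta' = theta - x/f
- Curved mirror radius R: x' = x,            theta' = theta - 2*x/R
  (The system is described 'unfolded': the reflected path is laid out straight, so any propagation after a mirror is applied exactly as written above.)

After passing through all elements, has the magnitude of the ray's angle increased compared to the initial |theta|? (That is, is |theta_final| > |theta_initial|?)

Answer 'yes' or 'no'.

Initial: x=-2.0000 theta=-0.4000
After 1 (propagate distance d=28): x=-13.2000 theta=-0.4000
After 2 (thin lens f=-56): x=-13.2000 theta=-89/140 (≈-0.6357)
After 3 (propagate distance d=13): x=-601/28 (≈-21.4643) theta=-89/140 (≈-0.6357)
After 4 (thin lens f=-27): x=-601/28 (≈-21.4643) theta=-1352/945 (≈-1.4307)
After 5 (propagate distance d=28): x=-232559/3780 (≈-61.5235) theta=-1352/945 (≈-1.4307)
After 6 (thin lens f=56): x=-232559/3780 (≈-61.5235) theta=-70289/211680 (≈-0.3321)
After 7 (propagate distance d=16): x=-196499/2940 (≈-66.8364) theta=-70289/211680 (≈-0.3321)
After 8 (thin lens f=44): x=-196499/2940 (≈-66.8364) theta=394829/332640 (≈1.1870)
After 9 (propagate distance d=47 (to screen)): x=-25728467/2328480 (≈-11.0495) theta=394829/332640 (≈1.1870)
|theta_initial|=0.4000 |theta_final|=394829/332640 (≈1.1870) -> increased

Answer: yes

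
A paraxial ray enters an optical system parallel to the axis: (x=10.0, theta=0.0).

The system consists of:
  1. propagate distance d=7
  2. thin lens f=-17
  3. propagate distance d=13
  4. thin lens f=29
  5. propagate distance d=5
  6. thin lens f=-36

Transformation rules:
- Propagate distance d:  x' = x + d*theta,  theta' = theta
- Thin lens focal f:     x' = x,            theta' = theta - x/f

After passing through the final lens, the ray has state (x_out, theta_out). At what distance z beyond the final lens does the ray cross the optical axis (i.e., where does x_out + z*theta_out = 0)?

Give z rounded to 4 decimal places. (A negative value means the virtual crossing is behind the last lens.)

Answer: -37.5633

Derivation:
Initial: x=10.0000 theta=0.0000
After 1 (propagate distance d=7): x=10.0000 theta=0.0000
After 2 (thin lens f=-17): x=10.0000 theta=10/17 (≈0.5882)
After 3 (propagate distance d=13): x=300/17 (≈17.6471) theta=10/17 (≈0.5882)
After 4 (thin lens f=29): x=300/17 (≈17.6471) theta=-10/493 (≈-0.0203)
After 5 (propagate distance d=5): x=8650/493 (≈17.5456) theta=-10/493 (≈-0.0203)
After 6 (thin lens f=-36): x=8650/493 (≈17.5456) theta=4145/8874 (≈0.4671)
z_focus = -x_out/theta_out = -(8650/493)/(4145/8874) = -31140/829 ≈ -37.5633
Rounded to 4 decimal places: z = -37.5633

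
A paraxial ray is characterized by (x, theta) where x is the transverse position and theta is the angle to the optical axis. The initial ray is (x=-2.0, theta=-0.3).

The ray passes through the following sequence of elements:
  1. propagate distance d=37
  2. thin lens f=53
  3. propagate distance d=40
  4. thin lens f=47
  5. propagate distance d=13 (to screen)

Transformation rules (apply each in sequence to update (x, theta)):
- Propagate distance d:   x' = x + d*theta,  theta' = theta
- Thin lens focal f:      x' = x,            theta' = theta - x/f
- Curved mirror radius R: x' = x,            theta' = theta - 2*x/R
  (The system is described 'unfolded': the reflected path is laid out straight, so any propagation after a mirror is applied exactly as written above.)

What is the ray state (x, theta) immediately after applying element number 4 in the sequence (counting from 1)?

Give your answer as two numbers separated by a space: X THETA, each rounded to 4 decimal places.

Initial: x=-2.0000 theta=-0.3000
After 1 (propagate distance d=37): x=-13.1000 theta=-0.3000
After 2 (thin lens f=53): x=-13.1000 theta=-14/265 (≈-0.0528)
After 3 (propagate distance d=40): x=-8063/530 (≈-15.2132) theta=-14/265 (≈-0.0528)
After 4 (thin lens f=47): x=-8063/530 (≈-15.2132) theta=6747/24910 (≈0.2709)
Rounded to 4 decimal places: x = -15.2132, theta = 0.2709

Answer: -15.2132 0.2709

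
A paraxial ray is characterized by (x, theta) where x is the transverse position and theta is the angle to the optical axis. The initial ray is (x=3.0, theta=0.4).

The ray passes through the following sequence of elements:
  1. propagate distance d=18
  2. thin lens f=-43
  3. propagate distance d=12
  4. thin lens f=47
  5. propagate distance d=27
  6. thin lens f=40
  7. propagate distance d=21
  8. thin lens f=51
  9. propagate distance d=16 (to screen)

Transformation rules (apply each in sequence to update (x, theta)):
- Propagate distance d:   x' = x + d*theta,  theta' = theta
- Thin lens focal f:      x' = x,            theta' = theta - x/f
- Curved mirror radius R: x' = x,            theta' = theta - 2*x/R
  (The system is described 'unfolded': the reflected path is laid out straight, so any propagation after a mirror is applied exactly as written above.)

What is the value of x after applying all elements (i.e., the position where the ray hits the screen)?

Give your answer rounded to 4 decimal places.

Answer: 5.9953

Derivation:
Initial: x=3.0000 theta=0.4000
After 1 (propagate distance d=18): x=10.2000 theta=0.4000
After 2 (thin lens f=-43): x=10.2000 theta=137/215 (≈0.6372)
After 3 (propagate distance d=12): x=3837/215 (≈17.8465) theta=137/215 (≈0.6372)
After 4 (thin lens f=47): x=3837/215 (≈17.8465) theta=2602/10105 (≈0.2575)
After 5 (propagate distance d=27): x=250593/10105 (≈24.7989) theta=2602/10105 (≈0.2575)
After 6 (thin lens f=40): x=250593/10105 (≈24.7989) theta=-146513/404200 (≈-0.3625)
After 7 (propagate distance d=21): x=6946947/404200 (≈17.1869) theta=-146513/404200 (≈-0.3625)
After 8 (thin lens f=51): x=6946947/404200 (≈17.1869) theta=-480637/687140 (≈-0.6995)
After 9 (propagate distance d=16 (to screen)): x=41196179/6871400 (≈5.9953) theta=-480637/687140 (≈-0.6995)
Rounded to 4 decimal places: x = 5.9953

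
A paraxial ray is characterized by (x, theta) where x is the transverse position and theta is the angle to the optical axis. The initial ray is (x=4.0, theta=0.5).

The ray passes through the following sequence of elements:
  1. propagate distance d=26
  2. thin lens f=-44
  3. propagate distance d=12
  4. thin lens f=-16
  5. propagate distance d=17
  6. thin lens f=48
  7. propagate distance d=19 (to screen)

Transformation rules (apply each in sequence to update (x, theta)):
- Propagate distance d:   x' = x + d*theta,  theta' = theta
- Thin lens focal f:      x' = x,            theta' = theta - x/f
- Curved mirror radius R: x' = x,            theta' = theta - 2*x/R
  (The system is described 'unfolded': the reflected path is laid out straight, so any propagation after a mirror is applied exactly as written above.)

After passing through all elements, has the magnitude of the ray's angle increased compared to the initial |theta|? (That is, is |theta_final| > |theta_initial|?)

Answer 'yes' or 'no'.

Answer: yes

Derivation:
Initial: x=4.0000 theta=0.5000
After 1 (propagate distance d=26): x=17.0000 theta=0.5000
After 2 (thin lens f=-44): x=17.0000 theta=39/44 (≈0.8864)
After 3 (propagate distance d=12): x=304/11 (≈27.6364) theta=39/44 (≈0.8864)
After 4 (thin lens f=-16): x=304/11 (≈27.6364) theta=115/44 (≈2.6136)
After 5 (propagate distance d=17): x=3171/44 (≈72.0682) theta=115/44 (≈2.6136)
After 6 (thin lens f=48): x=3171/44 (≈72.0682) theta=783/704 (≈1.1122)
After 7 (propagate distance d=19 (to screen)): x=65613/704 (≈93.2003) theta=783/704 (≈1.1122)
|theta_initial|=0.5000 |theta_final|=783/704 (≈1.1122) -> increased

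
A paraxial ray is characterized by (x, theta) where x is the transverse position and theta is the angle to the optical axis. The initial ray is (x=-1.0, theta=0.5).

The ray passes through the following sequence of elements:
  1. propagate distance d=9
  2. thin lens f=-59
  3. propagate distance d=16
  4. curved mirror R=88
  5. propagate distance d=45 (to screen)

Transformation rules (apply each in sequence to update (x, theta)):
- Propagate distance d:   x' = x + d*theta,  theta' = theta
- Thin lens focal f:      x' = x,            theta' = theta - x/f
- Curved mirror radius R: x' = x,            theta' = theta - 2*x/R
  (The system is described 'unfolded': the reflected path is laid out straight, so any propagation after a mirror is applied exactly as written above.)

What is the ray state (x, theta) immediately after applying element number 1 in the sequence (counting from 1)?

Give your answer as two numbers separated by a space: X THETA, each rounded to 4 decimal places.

Answer: 3.5000 0.5000

Derivation:
Initial: x=-1.0000 theta=0.5000
After 1 (propagate distance d=9): x=3.5000 theta=0.5000
Rounded to 4 decimal places: x = 3.5000, theta = 0.5000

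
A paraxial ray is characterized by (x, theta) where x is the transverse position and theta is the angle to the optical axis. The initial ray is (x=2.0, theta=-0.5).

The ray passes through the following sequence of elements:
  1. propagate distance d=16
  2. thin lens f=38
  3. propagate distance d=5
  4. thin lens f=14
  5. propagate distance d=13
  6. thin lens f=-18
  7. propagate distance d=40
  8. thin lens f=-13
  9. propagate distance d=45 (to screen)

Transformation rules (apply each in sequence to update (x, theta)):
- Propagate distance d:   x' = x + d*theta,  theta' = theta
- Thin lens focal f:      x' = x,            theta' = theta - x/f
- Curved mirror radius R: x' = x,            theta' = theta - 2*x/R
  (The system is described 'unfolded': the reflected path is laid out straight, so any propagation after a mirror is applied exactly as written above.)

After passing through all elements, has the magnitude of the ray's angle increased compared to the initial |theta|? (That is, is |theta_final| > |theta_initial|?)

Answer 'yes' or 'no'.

Initial: x=2.0000 theta=-0.5000
After 1 (propagate distance d=16): x=-6.0000 theta=-0.5000
After 2 (thin lens f=38): x=-6.0000 theta=-13/38 (≈-0.3421)
After 3 (propagate distance d=5): x=-293/38 (≈-7.7105) theta=-13/38 (≈-0.3421)
After 4 (thin lens f=14): x=-293/38 (≈-7.7105) theta=111/532 (≈0.2086)
After 5 (propagate distance d=13): x=-2659/532 (≈-4.9981) theta=111/532 (≈0.2086)
After 6 (thin lens f=-18): x=-2659/532 (≈-4.9981) theta=-661/9576 (≈-0.0690)
After 7 (propagate distance d=40): x=-37151/4788 (≈-7.7592) theta=-661/9576 (≈-0.0690)
After 8 (thin lens f=-13): x=-37151/4788 (≈-7.7592) theta=-82895/124488 (≈-0.6659)
After 9 (propagate distance d=45 (to screen)): x=-4696201/124488 (≈-37.7241) theta=-82895/124488 (≈-0.6659)
|theta_initial|=0.5000 |theta_final|=82895/124488 (≈0.6659) -> increased

Answer: yes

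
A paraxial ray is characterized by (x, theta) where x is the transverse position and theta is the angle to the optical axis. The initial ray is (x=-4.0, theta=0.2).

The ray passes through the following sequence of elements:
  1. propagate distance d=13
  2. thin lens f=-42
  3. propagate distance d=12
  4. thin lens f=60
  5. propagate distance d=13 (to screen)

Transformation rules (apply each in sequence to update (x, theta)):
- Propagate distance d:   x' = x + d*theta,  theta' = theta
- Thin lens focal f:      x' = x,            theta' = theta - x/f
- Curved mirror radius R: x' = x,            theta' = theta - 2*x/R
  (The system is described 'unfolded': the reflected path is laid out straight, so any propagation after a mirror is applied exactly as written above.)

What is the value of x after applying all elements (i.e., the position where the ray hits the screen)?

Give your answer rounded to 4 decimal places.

Initial: x=-4.0000 theta=0.2000
After 1 (propagate distance d=13): x=-1.4000 theta=0.2000
After 2 (thin lens f=-42): x=-1.4000 theta=1/6 (≈0.1667)
After 3 (propagate distance d=12): x=0.6000 theta=1/6 (≈0.1667)
After 4 (thin lens f=60): x=0.6000 theta=47/300 (≈0.1567)
After 5 (propagate distance d=13 (to screen)): x=791/300 (≈2.6367) theta=47/300 (≈0.1567)
Rounded to 4 decimal places: x = 2.6367

Answer: 2.6367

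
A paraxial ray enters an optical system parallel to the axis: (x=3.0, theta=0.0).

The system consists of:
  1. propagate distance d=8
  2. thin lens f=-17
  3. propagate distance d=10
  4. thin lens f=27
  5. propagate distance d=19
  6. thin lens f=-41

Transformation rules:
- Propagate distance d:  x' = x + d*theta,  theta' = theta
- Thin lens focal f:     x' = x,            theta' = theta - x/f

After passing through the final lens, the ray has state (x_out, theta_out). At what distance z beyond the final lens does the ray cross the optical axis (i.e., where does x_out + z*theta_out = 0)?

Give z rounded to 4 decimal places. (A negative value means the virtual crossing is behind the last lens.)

Initial: x=3.0000 theta=0.0000
After 1 (propagate distance d=8): x=3.0000 theta=0.0000
After 2 (thin lens f=-17): x=3.0000 theta=3/17 (≈0.1765)
After 3 (propagate distance d=10): x=81/17 (≈4.7647) theta=3/17 (≈0.1765)
After 4 (thin lens f=27): x=81/17 (≈4.7647) theta=0.0000
After 5 (propagate distance d=19): x=81/17 (≈4.7647) theta=0.0000
After 6 (thin lens f=-41): x=81/17 (≈4.7647) theta=81/697 (≈0.1162)
z_focus = -x_out/theta_out = -(81/17)/(81/697) = -41.0000
Rounded to 4 decimal places: z = -41.0000

Answer: -41.0000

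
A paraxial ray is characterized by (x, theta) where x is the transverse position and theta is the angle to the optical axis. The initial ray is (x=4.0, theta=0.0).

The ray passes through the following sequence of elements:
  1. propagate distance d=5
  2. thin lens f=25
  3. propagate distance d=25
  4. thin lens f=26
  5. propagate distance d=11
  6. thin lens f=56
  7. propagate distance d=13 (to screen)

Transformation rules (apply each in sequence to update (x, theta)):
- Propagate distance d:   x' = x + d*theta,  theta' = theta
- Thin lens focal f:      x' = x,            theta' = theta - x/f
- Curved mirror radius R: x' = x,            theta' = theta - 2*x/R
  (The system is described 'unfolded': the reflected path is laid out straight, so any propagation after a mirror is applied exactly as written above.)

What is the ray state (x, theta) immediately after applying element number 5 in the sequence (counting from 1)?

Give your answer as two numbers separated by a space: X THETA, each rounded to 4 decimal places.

Initial: x=4.0000 theta=0.0000
After 1 (propagate distance d=5): x=4.0000 theta=0.0000
After 2 (thin lens f=25): x=4.0000 theta=-0.1600
After 3 (propagate distance d=25): x=0.0000 theta=-0.1600
After 4 (thin lens f=26): x=0.0000 theta=-0.1600
After 5 (propagate distance d=11): x=-1.7600 theta=-0.1600
Rounded to 4 decimal places: x = -1.7600, theta = -0.1600

Answer: -1.7600 -0.1600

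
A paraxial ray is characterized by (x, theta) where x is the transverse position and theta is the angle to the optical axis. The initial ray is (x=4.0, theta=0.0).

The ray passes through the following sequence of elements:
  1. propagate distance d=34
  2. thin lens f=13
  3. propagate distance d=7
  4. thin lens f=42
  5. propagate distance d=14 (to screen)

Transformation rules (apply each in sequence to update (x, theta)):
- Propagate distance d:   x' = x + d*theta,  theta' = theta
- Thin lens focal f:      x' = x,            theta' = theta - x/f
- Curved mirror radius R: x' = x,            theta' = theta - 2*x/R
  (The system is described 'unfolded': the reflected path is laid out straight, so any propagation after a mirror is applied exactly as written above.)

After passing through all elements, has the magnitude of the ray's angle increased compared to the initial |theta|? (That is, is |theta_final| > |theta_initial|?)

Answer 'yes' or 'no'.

Initial: x=4.0000 theta=0.0000
After 1 (propagate distance d=34): x=4.0000 theta=0.0000
After 2 (thin lens f=13): x=4.0000 theta=-4/13 (≈-0.3077)
After 3 (propagate distance d=7): x=24/13 (≈1.8462) theta=-4/13 (≈-0.3077)
After 4 (thin lens f=42): x=24/13 (≈1.8462) theta=-32/91 (≈-0.3516)
After 5 (propagate distance d=14 (to screen)): x=-40/13 (≈-3.0769) theta=-32/91 (≈-0.3516)
|theta_initial|=0.0000 |theta_final|=32/91 (≈0.3516) -> increased

Answer: yes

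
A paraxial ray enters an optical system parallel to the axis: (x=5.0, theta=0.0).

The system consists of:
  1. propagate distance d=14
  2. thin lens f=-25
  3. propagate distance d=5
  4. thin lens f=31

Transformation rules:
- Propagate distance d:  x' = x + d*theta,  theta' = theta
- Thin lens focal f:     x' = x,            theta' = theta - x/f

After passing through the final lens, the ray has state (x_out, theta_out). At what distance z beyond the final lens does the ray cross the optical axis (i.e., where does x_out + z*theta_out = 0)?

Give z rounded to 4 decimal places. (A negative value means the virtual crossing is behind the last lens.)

Initial: x=5.0000 theta=0.0000
After 1 (propagate distance d=14): x=5.0000 theta=0.0000
After 2 (thin lens f=-25): x=5.0000 theta=0.2000
After 3 (propagate distance d=5): x=6.0000 theta=0.2000
After 4 (thin lens f=31): x=6.0000 theta=1/155 (≈0.0065)
z_focus = -x_out/theta_out = -(6.0000)/(1/155) = -930.0000
Rounded to 4 decimal places: z = -930.0000

Answer: -930.0000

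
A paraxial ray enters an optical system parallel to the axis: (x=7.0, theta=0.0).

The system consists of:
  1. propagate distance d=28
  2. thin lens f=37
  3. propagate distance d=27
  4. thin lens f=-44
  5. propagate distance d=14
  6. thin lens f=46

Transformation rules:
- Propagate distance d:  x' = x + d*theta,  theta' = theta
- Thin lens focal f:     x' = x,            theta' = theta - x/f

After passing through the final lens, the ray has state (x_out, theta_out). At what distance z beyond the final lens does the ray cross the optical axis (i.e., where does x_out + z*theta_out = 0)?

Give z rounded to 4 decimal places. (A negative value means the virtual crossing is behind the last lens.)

Answer: -1.0838

Derivation:
Initial: x=7.0000 theta=0.0000
After 1 (propagate distance d=28): x=7.0000 theta=0.0000
After 2 (thin lens f=37): x=7.0000 theta=-7/37 (≈-0.1892)
After 3 (propagate distance d=27): x=70/37 (≈1.8919) theta=-7/37 (≈-0.1892)
After 4 (thin lens f=-44): x=70/37 (≈1.8919) theta=-119/814 (≈-0.1462)
After 5 (propagate distance d=14): x=-63/407 (≈-0.1548) theta=-119/814 (≈-0.1462)
After 6 (thin lens f=46): x=-63/407 (≈-0.1548) theta=-1337/9361 (≈-0.1428)
z_focus = -x_out/theta_out = -(-63/407)/(-1337/9361) = -207/191 ≈ -1.0838
Rounded to 4 decimal places: z = -1.0838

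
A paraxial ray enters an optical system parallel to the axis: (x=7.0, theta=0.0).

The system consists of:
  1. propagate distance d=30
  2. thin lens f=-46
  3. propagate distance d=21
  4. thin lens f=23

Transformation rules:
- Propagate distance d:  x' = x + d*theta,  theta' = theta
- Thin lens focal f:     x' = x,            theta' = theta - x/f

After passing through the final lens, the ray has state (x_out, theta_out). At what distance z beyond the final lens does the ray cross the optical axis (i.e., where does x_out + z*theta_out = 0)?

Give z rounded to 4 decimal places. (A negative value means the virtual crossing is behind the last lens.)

Answer: 35.0227

Derivation:
Initial: x=7.0000 theta=0.0000
After 1 (propagate distance d=30): x=7.0000 theta=0.0000
After 2 (thin lens f=-46): x=7.0000 theta=7/46 (≈0.1522)
After 3 (propagate distance d=21): x=469/46 (≈10.1957) theta=7/46 (≈0.1522)
After 4 (thin lens f=23): x=469/46 (≈10.1957) theta=-154/529 (≈-0.2911)
z_focus = -x_out/theta_out = -(469/46)/(-154/529) = 1541/44 ≈ 35.0227
Rounded to 4 decimal places: z = 35.0227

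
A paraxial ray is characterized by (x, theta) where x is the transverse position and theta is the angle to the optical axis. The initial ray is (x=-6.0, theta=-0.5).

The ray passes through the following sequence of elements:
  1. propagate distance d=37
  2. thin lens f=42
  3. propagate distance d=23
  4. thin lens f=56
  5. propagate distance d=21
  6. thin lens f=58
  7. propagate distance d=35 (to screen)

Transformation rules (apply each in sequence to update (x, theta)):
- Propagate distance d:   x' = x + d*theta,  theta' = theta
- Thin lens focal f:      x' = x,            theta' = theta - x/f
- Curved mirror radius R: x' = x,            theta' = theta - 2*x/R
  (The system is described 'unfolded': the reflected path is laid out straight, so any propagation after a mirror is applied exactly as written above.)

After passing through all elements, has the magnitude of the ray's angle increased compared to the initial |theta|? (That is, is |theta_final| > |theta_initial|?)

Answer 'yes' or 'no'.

Initial: x=-6.0000 theta=-0.5000
After 1 (propagate distance d=37): x=-24.5000 theta=-0.5000
After 2 (thin lens f=42): x=-24.5000 theta=1/12 (≈0.0833)
After 3 (propagate distance d=23): x=-271/12 (≈-22.5833) theta=1/12 (≈0.0833)
After 4 (thin lens f=56): x=-271/12 (≈-22.5833) theta=109/224 (≈0.4866)
After 5 (propagate distance d=21): x=-1187/96 (≈-12.3646) theta=109/224 (≈0.4866)
After 6 (thin lens f=58): x=-1187/96 (≈-12.3646) theta=27275/38976 (≈0.6998)
After 7 (propagate distance d=35 (to screen)): x=67529/5568 (≈12.1281) theta=27275/38976 (≈0.6998)
|theta_initial|=0.5000 |theta_final|=27275/38976 (≈0.6998) -> increased

Answer: yes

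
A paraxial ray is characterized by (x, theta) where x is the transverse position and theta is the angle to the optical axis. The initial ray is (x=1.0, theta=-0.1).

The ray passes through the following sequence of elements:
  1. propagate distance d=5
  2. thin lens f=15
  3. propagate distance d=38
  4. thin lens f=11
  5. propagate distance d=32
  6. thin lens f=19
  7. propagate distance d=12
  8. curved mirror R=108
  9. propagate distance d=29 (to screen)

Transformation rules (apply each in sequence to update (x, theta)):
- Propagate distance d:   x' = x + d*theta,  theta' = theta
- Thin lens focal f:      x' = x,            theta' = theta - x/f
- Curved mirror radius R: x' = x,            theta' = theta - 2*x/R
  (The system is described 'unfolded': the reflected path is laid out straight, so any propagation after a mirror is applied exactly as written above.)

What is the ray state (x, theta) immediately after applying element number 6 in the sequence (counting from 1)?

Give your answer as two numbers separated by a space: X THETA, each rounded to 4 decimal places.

Initial: x=1.0000 theta=-0.1000
After 1 (propagate distance d=5): x=0.5000 theta=-0.1000
After 2 (thin lens f=15): x=0.5000 theta=-2/15 (≈-0.1333)
After 3 (propagate distance d=38): x=-137/30 (≈-4.5667) theta=-2/15 (≈-0.1333)
After 4 (thin lens f=11): x=-137/30 (≈-4.5667) theta=31/110 (≈0.2818)
After 5 (propagate distance d=32): x=1469/330 (≈4.4515) theta=31/110 (≈0.2818)
After 6 (thin lens f=19): x=1469/330 (≈4.4515) theta=149/3135 (≈0.0475)
Rounded to 4 decimal places: x = 4.4515, theta = 0.0475

Answer: 4.4515 0.0475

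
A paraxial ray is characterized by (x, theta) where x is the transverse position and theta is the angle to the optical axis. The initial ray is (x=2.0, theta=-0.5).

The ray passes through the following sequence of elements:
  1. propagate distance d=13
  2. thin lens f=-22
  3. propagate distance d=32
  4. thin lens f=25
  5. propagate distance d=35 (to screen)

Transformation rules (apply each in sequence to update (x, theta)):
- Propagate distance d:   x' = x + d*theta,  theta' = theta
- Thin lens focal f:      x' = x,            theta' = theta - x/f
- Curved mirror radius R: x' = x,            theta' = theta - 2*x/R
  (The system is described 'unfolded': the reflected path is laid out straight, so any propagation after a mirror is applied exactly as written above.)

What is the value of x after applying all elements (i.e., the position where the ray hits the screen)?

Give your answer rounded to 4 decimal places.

Answer: -13.8409

Derivation:
Initial: x=2.0000 theta=-0.5000
After 1 (propagate distance d=13): x=-4.5000 theta=-0.5000
After 2 (thin lens f=-22): x=-4.5000 theta=-31/44 (≈-0.7045)
After 3 (propagate distance d=32): x=-595/22 (≈-27.0455) theta=-31/44 (≈-0.7045)
After 4 (thin lens f=25): x=-595/22 (≈-27.0455) theta=83/220 (≈0.3773)
After 5 (propagate distance d=35 (to screen)): x=-609/44 (≈-13.8409) theta=83/220 (≈0.3773)
Rounded to 4 decimal places: x = -13.8409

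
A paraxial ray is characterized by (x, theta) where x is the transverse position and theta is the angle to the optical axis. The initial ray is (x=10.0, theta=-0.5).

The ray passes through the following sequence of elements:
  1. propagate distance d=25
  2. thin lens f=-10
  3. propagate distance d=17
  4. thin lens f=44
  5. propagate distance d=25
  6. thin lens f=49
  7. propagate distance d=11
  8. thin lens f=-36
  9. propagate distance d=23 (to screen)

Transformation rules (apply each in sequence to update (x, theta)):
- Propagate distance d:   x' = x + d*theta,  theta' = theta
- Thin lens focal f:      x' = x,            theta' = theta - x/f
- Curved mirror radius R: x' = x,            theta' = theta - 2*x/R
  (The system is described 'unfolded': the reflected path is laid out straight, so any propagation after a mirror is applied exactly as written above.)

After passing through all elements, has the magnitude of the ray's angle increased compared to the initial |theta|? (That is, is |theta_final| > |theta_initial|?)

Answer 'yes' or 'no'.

Initial: x=10.0000 theta=-0.5000
After 1 (propagate distance d=25): x=-2.5000 theta=-0.5000
After 2 (thin lens f=-10): x=-2.5000 theta=-0.7500
After 3 (propagate distance d=17): x=-15.2500 theta=-0.7500
After 4 (thin lens f=44): x=-15.2500 theta=-71/176 (≈-0.4034)
After 5 (propagate distance d=25): x=-4459/176 (≈-25.3352) theta=-71/176 (≈-0.4034)
After 6 (thin lens f=49): x=-4459/176 (≈-25.3352) theta=5/44 (≈0.1136)
After 7 (propagate distance d=11): x=-4239/176 (≈-24.0852) theta=5/44 (≈0.1136)
After 8 (thin lens f=-36): x=-4239/176 (≈-24.0852) theta=-391/704 (≈-0.5554)
After 9 (propagate distance d=23 (to screen)): x=-2359/64 (≈-36.8594) theta=-391/704 (≈-0.5554)
|theta_initial|=0.5000 |theta_final|=391/704 (≈0.5554) -> increased

Answer: yes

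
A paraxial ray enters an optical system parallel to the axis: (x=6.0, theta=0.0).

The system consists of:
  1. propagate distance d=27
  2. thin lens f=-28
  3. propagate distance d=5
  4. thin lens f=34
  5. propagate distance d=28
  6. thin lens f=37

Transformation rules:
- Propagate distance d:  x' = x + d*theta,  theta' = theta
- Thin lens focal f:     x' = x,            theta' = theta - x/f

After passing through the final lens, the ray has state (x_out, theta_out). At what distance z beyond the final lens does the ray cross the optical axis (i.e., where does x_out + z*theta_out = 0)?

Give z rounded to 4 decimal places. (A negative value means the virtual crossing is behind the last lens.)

Answer: 38.2300

Derivation:
Initial: x=6.0000 theta=0.0000
After 1 (propagate distance d=27): x=6.0000 theta=0.0000
After 2 (thin lens f=-28): x=6.0000 theta=3/14 (≈0.2143)
After 3 (propagate distance d=5): x=99/14 (≈7.0714) theta=3/14 (≈0.2143)
After 4 (thin lens f=34): x=99/14 (≈7.0714) theta=3/476 (≈0.0063)
After 5 (propagate distance d=28): x=1725/238 (≈7.2479) theta=3/476 (≈0.0063)
After 6 (thin lens f=37): x=1725/238 (≈7.2479) theta=-477/2516 (≈-0.1896)
z_focus = -x_out/theta_out = -(1725/238)/(-477/2516) = 42550/1113 ≈ 38.2300
Rounded to 4 decimal places: z = 38.2300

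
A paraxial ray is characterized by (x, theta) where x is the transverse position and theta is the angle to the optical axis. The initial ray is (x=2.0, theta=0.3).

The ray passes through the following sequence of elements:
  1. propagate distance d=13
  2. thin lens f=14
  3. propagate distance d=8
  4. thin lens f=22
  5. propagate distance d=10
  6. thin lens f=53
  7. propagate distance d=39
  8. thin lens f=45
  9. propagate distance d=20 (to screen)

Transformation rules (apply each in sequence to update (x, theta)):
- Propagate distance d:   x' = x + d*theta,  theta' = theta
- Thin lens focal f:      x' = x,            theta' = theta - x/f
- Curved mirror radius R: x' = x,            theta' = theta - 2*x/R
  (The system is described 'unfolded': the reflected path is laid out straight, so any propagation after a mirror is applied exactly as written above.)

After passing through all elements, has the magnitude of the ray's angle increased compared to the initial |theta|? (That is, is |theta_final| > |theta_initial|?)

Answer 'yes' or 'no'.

Initial: x=2.0000 theta=0.3000
After 1 (propagate distance d=13): x=5.9000 theta=0.3000
After 2 (thin lens f=14): x=5.9000 theta=-17/140 (≈-0.1214)
After 3 (propagate distance d=8): x=69/14 (≈4.9286) theta=-17/140 (≈-0.1214)
After 4 (thin lens f=22): x=69/14 (≈4.9286) theta=-19/55 (≈-0.3455)
After 5 (propagate distance d=10): x=227/154 (≈1.4740) theta=-19/55 (≈-0.3455)
After 6 (thin lens f=53): x=227/154 (≈1.4740) theta=-15233/40810 (≈-0.3733)
After 7 (propagate distance d=39): x=-38138/2915 (≈-13.0834) theta=-15233/40810 (≈-0.3733)
After 8 (thin lens f=45): x=-38138/2915 (≈-13.0834) theta=-151553/1836450 (≈-0.0825)
After 9 (propagate distance d=20 (to screen)): x=-541160/36729 (≈-14.7339) theta=-151553/1836450 (≈-0.0825)
|theta_initial|=0.3000 |theta_final|=151553/1836450 (≈0.0825) -> not increased

Answer: no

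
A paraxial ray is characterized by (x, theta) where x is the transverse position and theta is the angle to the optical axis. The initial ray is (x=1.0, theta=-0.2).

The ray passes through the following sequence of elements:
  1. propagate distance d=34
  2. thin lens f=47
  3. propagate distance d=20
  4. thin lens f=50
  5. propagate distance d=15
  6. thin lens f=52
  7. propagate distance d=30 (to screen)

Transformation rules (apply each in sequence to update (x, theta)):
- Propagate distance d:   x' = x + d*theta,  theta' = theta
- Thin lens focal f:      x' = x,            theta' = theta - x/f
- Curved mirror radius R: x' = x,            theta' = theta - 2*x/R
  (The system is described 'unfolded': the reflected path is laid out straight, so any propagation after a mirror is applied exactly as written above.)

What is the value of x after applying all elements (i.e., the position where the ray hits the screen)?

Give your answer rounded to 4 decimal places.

Initial: x=1.0000 theta=-0.2000
After 1 (propagate distance d=34): x=-5.8000 theta=-0.2000
After 2 (thin lens f=47): x=-5.8000 theta=-18/235 (≈-0.0766)
After 3 (propagate distance d=20): x=-1723/235 (≈-7.3319) theta=-18/235 (≈-0.0766)
After 4 (thin lens f=50): x=-1723/235 (≈-7.3319) theta=823/11750 (≈0.0700)
After 5 (propagate distance d=15): x=-14761/2350 (≈-6.2813) theta=823/11750 (≈0.0700)
After 6 (thin lens f=52): x=-14761/2350 (≈-6.2813) theta=116601/611000 (≈0.1908)
After 7 (propagate distance d=30 (to screen)): x=-33983/61100 (≈-0.5562) theta=116601/611000 (≈0.1908)
Rounded to 4 decimal places: x = -0.5562

Answer: -0.5562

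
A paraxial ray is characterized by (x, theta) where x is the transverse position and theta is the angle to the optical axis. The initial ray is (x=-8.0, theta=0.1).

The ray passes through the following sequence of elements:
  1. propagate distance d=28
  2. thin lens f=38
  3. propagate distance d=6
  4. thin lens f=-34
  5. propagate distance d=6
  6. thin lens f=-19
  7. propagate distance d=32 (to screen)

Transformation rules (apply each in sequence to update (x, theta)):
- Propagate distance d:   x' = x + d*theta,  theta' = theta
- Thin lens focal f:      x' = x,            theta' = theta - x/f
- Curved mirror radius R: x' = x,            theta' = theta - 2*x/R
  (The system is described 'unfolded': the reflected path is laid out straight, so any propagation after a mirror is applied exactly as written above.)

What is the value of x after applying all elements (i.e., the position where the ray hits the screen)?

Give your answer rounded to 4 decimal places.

Answer: -4.0968

Derivation:
Initial: x=-8.0000 theta=0.1000
After 1 (propagate distance d=28): x=-5.2000 theta=0.1000
After 2 (thin lens f=38): x=-5.2000 theta=9/38 (≈0.2368)
After 3 (propagate distance d=6): x=-359/95 (≈-3.7789) theta=9/38 (≈0.2368)
After 4 (thin lens f=-34): x=-359/95 (≈-3.7789) theta=203/1615 (≈0.1257)
After 5 (propagate distance d=6): x=-977/323 (≈-3.0248) theta=203/1615 (≈0.1257)
After 6 (thin lens f=-19): x=-977/323 (≈-3.0248) theta=-1028/30685 (≈-0.0335)
After 7 (propagate distance d=32 (to screen)): x=-125711/30685 (≈-4.0968) theta=-1028/30685 (≈-0.0335)
Rounded to 4 decimal places: x = -4.0968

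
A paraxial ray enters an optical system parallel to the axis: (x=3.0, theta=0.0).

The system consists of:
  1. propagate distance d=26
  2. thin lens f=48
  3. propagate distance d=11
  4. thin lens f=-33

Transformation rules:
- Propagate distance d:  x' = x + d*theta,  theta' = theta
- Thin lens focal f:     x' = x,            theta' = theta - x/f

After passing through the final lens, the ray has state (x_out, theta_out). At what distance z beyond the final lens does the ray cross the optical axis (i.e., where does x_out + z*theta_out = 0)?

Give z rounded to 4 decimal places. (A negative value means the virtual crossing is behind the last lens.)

Initial: x=3.0000 theta=0.0000
After 1 (propagate distance d=26): x=3.0000 theta=0.0000
After 2 (thin lens f=48): x=3.0000 theta=-0.0625
After 3 (propagate distance d=11): x=2.3125 theta=-0.0625
After 4 (thin lens f=-33): x=2.3125 theta=1/132 (≈0.0076)
z_focus = -x_out/theta_out = -(2.3125)/(1/132) = -305.2500
Rounded to 4 decimal places: z = -305.2500

Answer: -305.2500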